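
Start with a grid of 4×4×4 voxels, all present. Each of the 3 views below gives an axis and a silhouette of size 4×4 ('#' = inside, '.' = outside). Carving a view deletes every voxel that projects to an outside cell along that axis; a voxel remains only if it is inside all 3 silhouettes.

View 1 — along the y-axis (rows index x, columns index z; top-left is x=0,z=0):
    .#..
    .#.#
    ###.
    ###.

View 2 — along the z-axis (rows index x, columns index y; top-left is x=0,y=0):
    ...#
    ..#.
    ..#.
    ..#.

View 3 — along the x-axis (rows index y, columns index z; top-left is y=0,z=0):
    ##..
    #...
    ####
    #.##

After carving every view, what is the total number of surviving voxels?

|visual hull| = 8

initial block: 4^3 = 64
carve view 1 (along y, XZ-mask fill 9/16): 36 voxels remain
carve view 2 (along z, XY-mask fill 4/16): 9 voxels remain
carve view 3 (along x, YZ-mask fill 10/16): 8 voxels remain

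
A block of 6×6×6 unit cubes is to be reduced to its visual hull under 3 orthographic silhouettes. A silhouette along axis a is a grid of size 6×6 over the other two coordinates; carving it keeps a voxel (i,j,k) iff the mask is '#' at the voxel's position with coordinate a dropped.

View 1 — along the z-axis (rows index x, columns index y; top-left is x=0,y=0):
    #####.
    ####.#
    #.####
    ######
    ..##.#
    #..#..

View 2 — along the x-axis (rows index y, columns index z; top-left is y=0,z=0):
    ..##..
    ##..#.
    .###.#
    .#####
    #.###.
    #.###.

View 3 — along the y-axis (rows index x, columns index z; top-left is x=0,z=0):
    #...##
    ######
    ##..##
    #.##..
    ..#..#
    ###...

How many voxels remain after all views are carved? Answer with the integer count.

remaining voxels: 55

start: 6×6×6 = 216 voxels
V1 z: intersect with XY mask (26 set) -- 156 left
V2 x: intersect with YZ mask (22 set) -- 97 left
V3 y: intersect with XZ mask (21 set) -- 55 left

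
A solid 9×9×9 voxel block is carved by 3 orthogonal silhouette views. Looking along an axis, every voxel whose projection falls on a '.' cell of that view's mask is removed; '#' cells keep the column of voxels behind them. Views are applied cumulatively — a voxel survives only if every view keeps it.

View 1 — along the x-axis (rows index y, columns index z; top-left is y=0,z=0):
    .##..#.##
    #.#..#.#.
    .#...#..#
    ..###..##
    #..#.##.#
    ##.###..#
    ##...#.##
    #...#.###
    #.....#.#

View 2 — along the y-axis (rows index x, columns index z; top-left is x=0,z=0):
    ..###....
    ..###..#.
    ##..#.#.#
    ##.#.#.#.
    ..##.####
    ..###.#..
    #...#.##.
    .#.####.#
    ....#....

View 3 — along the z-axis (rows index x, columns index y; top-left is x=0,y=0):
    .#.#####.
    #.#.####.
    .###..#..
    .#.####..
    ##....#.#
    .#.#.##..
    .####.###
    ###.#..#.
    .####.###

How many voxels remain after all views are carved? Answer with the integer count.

before carving: 729 voxels (9×9×9)
after view 1 [x-axis, 41 of 81 cells solid] → remaining = 369
after view 2 [y-axis, 38 of 81 cells solid] → remaining = 158
after view 3 [z-axis, 48 of 81 cells solid] → remaining = 88

voxel count = 88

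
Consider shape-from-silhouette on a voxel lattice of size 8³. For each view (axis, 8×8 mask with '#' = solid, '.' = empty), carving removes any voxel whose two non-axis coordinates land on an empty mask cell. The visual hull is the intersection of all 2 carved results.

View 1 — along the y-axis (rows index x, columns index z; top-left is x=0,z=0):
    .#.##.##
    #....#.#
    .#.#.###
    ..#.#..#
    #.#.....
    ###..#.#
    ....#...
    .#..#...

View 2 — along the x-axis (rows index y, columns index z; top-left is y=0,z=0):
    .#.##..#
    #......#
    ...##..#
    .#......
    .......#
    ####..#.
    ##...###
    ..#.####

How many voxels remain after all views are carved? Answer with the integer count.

|visual hull| = 91

initial block: 8^3 = 512
  1. axis=1 (XZ plane), |mask|=26  ⇒  voxels=208
  2. axis=0 (YZ plane), |mask|=26  ⇒  voxels=91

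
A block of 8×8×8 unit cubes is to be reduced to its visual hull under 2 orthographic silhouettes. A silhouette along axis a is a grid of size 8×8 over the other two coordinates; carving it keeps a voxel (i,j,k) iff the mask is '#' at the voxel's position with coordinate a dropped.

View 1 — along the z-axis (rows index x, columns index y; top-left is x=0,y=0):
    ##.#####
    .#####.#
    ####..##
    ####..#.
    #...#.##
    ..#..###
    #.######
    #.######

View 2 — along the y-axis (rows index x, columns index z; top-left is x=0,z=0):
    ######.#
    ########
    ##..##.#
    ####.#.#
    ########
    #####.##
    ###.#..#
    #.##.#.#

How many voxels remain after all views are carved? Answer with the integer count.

initial block: 8^3 = 512
  1. axis=2 (XY plane), |mask|=46  ⇒  voxels=368
  2. axis=1 (XZ plane), |mask|=51  ⇒  voxels=287

287 voxels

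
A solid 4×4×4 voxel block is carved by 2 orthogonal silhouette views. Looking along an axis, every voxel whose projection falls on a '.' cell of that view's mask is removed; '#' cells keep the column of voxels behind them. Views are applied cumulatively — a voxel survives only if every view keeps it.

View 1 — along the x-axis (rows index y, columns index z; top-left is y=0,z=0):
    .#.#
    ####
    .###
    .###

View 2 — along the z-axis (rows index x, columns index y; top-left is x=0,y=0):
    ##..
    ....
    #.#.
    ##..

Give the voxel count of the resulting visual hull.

before carving: 64 voxels (4×4×4)
  1. axis=0 (YZ plane), |mask|=12  ⇒  voxels=48
  2. axis=2 (XY plane), |mask|=6  ⇒  voxels=17

voxel count = 17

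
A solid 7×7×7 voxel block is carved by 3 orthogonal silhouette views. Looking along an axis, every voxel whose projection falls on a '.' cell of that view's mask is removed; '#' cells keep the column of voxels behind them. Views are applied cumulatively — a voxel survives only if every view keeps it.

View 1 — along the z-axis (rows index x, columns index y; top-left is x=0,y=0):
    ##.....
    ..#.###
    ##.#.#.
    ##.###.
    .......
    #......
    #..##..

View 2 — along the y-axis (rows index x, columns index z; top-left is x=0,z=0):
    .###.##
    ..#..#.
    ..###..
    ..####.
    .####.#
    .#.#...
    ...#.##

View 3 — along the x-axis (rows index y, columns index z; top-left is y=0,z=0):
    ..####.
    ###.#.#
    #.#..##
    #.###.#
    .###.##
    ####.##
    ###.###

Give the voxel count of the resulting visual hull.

before carving: 343 voxels (7×7×7)
  1. axis=2 (XY plane), |mask|=19  ⇒  voxels=133
  2. axis=1 (XZ plane), |mask|=24  ⇒  voxels=61
  3. axis=0 (YZ plane), |mask|=35  ⇒  voxels=47

voxel count = 47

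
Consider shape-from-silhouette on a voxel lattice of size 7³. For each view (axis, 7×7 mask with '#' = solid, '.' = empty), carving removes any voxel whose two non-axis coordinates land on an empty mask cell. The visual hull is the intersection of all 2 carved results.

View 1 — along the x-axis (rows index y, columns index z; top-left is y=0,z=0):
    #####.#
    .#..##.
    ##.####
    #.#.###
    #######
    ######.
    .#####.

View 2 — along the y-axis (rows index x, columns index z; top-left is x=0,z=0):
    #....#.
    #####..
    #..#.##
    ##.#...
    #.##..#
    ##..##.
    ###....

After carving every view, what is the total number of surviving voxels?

start: 7×7×7 = 343 voxels
after view 1 [x-axis, 38 of 49 cells solid] → remaining = 266
after view 2 [y-axis, 25 of 49 cells solid] → remaining = 134

134 voxels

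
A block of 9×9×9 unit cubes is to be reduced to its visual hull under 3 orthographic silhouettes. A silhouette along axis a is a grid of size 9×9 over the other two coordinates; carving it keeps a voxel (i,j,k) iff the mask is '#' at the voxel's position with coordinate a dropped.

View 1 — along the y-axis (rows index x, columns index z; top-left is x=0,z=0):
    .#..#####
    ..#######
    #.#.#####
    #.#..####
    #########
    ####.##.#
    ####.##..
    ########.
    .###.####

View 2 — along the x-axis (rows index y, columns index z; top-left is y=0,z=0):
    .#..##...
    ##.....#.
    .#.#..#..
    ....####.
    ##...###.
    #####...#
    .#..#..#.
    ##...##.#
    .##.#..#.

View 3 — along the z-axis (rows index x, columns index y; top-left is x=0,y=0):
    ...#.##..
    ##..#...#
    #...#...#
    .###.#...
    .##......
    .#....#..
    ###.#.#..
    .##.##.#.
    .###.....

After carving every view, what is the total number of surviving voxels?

before carving: 729 voxels (9×9×9)
[1] y-view keeps 63 columns → grid now 567
[2] x-view keeps 36 columns → grid now 246
[3] z-view keeps 31 columns → grid now 86

remaining voxels: 86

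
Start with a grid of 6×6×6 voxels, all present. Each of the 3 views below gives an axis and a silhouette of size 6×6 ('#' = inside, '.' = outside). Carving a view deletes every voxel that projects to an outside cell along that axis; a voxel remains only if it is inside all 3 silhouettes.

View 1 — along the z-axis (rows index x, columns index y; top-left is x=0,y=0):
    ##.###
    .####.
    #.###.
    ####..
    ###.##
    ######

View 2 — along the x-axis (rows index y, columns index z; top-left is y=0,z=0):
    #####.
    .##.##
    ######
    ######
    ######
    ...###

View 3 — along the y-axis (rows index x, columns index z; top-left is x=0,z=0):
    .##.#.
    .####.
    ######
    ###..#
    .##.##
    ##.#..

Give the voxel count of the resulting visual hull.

full grid |V| = 216
after view 1 [z-axis, 28 of 36 cells solid] → remaining = 168
after view 2 [x-axis, 30 of 36 cells solid] → remaining = 144
after view 3 [y-axis, 24 of 36 cells solid] → remaining = 96

remaining voxels: 96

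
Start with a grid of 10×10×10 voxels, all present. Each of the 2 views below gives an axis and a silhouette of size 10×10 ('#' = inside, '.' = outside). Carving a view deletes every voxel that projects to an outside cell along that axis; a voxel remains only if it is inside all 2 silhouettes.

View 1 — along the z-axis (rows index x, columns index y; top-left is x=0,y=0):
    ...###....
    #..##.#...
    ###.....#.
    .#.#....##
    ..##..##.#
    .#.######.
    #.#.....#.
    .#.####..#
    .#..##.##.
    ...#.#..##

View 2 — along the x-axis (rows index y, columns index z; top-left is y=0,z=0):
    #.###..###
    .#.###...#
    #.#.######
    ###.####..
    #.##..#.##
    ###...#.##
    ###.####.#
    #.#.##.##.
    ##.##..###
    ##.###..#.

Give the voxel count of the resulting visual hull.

remaining voxels: 295

start: 10×10×10 = 1000 voxels
  1. axis=2 (XY plane), |mask|=45  ⇒  voxels=450
  2. axis=0 (YZ plane), |mask|=66  ⇒  voxels=295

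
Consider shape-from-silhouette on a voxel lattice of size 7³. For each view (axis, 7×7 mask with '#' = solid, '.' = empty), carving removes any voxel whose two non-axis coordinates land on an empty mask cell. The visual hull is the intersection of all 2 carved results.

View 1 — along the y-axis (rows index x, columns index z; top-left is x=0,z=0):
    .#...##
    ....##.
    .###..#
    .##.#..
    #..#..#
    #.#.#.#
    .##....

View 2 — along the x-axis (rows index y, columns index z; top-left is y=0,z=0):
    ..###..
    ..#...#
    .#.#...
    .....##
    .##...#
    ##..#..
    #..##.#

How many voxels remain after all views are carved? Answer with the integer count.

start: 7×7×7 = 343 voxels
step 1: project along y, AND mask (21/49) → |grid| = 147
step 2: project along x, AND mask (19/49) → |grid| = 61

remaining voxels: 61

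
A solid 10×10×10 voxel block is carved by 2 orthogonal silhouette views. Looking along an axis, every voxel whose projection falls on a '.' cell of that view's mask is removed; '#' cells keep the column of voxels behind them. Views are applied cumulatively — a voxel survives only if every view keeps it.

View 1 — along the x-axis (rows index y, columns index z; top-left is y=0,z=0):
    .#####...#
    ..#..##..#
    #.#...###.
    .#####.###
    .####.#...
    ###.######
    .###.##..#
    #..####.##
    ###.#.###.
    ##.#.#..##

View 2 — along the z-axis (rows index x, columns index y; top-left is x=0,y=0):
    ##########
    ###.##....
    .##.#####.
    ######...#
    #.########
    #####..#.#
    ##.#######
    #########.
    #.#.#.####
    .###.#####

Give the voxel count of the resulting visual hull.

full grid |V| = 1000
  1. axis=0 (YZ plane), |mask|=63  ⇒  voxels=630
  2. axis=2 (XY plane), |mask|=78  ⇒  voxels=487

voxel count = 487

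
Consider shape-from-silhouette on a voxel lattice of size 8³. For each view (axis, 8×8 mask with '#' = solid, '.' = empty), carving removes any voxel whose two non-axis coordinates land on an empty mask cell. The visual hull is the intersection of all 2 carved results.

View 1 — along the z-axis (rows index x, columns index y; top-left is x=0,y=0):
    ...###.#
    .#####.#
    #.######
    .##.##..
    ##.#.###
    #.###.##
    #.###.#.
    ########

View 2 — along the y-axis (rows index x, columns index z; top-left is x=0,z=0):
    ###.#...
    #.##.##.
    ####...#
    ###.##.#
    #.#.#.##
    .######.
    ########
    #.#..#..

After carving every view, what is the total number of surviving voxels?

235 voxels

start: 8×8×8 = 512 voxels
after view 1 [z-axis, 46 of 64 cells solid] → remaining = 368
after view 2 [y-axis, 42 of 64 cells solid] → remaining = 235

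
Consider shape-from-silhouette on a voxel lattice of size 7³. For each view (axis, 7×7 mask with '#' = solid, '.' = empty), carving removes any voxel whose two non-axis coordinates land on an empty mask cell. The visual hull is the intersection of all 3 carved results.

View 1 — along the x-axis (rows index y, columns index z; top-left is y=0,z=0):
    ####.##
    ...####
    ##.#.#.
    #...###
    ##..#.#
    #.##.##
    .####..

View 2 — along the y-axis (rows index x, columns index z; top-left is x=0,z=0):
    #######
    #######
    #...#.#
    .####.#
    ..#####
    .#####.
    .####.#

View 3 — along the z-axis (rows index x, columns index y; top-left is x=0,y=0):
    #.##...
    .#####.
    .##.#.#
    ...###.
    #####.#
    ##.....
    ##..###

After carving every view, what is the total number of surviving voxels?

remaining voxels: 92

before carving: 343 voxels (7×7×7)
V1 x: intersect with YZ mask (31 set) -- 217 left
V2 y: intersect with XZ mask (37 set) -- 161 left
V3 z: intersect with XY mask (28 set) -- 92 left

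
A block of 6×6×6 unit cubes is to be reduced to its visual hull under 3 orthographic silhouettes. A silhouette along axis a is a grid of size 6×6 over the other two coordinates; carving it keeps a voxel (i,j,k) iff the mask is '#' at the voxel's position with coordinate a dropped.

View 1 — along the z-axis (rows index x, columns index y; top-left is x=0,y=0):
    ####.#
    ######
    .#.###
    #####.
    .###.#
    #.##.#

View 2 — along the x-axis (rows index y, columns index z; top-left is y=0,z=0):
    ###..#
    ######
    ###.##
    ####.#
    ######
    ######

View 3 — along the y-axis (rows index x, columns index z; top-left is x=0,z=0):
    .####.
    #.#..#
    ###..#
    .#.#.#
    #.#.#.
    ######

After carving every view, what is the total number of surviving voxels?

voxel count = 94

start: 6×6×6 = 216 voxels
[1] z-view keeps 28 columns → grid now 168
[2] x-view keeps 32 columns → grid now 149
[3] y-view keeps 23 columns → grid now 94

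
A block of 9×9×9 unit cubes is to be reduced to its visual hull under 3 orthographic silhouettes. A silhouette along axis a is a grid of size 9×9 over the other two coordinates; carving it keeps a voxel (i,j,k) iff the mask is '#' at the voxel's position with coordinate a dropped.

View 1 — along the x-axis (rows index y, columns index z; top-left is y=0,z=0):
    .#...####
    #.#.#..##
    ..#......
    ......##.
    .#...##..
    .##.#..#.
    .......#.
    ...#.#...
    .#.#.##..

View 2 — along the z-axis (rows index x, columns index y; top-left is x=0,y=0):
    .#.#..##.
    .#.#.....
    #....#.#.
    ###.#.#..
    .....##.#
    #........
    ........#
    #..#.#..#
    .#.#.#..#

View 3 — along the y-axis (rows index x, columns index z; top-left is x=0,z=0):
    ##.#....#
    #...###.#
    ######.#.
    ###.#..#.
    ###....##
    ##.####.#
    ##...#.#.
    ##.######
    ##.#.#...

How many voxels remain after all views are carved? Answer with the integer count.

initial block: 9^3 = 729
after view 1 [x-axis, 27 of 81 cells solid] → remaining = 243
after view 2 [z-axis, 27 of 81 cells solid] → remaining = 91
after view 3 [y-axis, 49 of 81 cells solid] → remaining = 55

remaining voxels: 55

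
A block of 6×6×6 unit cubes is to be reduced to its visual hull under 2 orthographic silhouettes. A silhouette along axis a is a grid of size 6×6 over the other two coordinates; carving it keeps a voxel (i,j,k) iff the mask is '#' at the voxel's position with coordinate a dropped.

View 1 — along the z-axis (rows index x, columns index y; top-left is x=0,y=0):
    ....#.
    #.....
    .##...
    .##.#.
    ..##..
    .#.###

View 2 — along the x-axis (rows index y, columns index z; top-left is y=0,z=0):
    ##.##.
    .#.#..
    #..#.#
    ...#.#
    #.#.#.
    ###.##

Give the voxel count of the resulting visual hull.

start: 6×6×6 = 216 voxels
  1. axis=2 (XY plane), |mask|=13  ⇒  voxels=78
  2. axis=0 (YZ plane), |mask|=19  ⇒  voxels=37

voxel count = 37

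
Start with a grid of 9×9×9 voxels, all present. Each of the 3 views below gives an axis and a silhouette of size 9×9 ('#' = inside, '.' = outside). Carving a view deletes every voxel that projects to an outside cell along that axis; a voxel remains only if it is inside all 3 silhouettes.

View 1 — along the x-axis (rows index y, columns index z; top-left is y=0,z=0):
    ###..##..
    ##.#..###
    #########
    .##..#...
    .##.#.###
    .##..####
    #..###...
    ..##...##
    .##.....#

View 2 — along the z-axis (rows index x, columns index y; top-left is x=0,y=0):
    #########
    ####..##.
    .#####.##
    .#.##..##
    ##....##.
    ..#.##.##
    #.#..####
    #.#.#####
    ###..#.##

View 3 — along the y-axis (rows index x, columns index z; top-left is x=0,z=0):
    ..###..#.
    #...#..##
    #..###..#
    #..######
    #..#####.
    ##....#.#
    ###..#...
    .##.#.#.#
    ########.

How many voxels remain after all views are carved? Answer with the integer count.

voxel count = 154

initial block: 9^3 = 729
V1 x: intersect with YZ mask (46 set) -- 414 left
V2 z: intersect with XY mask (55 set) -- 284 left
V3 y: intersect with XZ mask (47 set) -- 154 left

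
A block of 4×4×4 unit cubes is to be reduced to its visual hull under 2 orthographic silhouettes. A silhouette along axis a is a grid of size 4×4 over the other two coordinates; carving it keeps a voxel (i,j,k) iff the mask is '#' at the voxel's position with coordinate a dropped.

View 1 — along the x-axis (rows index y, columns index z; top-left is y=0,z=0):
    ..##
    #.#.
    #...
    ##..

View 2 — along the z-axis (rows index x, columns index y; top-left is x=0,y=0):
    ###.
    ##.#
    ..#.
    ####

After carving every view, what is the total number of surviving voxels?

before carving: 64 voxels (4×4×4)
carve view 1 (along x, YZ-mask fill 7/16): 28 voxels remain
carve view 2 (along z, XY-mask fill 11/16): 19 voxels remain

voxel count = 19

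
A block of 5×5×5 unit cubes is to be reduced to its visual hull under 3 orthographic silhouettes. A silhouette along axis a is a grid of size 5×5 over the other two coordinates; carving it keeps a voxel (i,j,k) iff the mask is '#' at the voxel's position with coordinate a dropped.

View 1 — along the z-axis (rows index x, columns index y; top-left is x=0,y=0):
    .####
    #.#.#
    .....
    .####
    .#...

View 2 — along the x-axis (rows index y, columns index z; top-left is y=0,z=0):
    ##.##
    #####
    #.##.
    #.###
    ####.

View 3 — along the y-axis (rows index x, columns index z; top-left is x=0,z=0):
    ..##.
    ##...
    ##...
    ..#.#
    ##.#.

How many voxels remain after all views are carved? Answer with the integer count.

|visual hull| = 22

full grid |V| = 125
V1 z: intersect with XY mask (12 set) -- 60 left
V2 x: intersect with YZ mask (20 set) -- 48 left
V3 y: intersect with XZ mask (11 set) -- 22 left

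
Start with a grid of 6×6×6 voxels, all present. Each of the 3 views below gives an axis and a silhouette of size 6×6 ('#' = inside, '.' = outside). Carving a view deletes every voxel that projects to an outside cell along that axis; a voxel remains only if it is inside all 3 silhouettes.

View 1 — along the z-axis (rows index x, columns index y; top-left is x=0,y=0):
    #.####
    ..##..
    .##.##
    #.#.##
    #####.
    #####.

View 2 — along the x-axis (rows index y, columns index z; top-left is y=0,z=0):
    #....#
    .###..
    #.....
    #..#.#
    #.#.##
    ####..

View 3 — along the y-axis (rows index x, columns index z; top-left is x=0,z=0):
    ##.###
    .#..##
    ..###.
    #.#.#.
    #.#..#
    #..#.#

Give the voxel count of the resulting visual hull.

start: 6×6×6 = 216 voxels
step 1: project along z, AND mask (25/36) → |grid| = 150
step 2: project along x, AND mask (17/36) → |grid| = 67
step 3: project along y, AND mask (20/36) → |grid| = 44

|visual hull| = 44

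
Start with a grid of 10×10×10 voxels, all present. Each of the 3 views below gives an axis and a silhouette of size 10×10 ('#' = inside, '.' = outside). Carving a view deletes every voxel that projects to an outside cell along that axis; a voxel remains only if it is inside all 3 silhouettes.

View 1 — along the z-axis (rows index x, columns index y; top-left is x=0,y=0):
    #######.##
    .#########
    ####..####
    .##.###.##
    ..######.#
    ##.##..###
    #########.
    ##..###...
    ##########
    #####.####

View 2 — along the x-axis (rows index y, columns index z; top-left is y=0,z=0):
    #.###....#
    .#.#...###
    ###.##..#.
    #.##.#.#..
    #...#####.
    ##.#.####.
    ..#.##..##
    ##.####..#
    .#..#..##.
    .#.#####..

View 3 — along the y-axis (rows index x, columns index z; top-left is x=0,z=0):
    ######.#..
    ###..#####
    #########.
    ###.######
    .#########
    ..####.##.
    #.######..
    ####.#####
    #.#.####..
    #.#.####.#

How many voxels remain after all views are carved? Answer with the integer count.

|visual hull| = 341

initial block: 10^3 = 1000
V1 z: intersect with XY mask (80 set) -- 800 left
V2 x: intersect with YZ mask (56 set) -- 445 left
V3 y: intersect with XZ mask (77 set) -- 341 left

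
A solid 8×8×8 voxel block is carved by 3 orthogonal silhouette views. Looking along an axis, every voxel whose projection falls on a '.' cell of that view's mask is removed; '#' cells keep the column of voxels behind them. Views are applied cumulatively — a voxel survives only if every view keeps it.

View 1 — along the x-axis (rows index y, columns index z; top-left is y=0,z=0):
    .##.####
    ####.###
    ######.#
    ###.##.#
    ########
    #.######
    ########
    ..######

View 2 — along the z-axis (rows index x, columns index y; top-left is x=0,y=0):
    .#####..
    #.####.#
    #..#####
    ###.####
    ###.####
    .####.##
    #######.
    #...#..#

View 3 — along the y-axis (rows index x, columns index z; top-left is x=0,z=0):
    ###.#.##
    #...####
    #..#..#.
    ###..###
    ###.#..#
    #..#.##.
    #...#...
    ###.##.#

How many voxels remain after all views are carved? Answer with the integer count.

179 voxels

before carving: 512 voxels (8×8×8)
carve view 1 (along x, YZ-mask fill 55/64): 440 voxels remain
carve view 2 (along z, XY-mask fill 47/64): 325 voxels remain
carve view 3 (along y, XZ-mask fill 37/64): 179 voxels remain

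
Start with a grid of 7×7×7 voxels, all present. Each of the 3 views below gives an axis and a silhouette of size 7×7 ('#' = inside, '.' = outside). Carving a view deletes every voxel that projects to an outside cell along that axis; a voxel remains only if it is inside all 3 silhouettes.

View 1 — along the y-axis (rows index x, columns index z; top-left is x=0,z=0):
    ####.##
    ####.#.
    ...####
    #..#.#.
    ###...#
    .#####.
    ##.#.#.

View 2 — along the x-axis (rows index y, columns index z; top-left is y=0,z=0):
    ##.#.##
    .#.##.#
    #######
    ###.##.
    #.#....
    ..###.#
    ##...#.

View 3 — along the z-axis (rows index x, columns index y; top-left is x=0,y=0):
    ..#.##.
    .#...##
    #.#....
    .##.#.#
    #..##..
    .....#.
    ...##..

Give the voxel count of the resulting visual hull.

before carving: 343 voxels (7×7×7)
V1 y: intersect with XZ mask (31 set) -- 217 left
V2 x: intersect with YZ mask (30 set) -- 134 left
V3 z: intersect with XY mask (18 set) -- 47 left

remaining voxels: 47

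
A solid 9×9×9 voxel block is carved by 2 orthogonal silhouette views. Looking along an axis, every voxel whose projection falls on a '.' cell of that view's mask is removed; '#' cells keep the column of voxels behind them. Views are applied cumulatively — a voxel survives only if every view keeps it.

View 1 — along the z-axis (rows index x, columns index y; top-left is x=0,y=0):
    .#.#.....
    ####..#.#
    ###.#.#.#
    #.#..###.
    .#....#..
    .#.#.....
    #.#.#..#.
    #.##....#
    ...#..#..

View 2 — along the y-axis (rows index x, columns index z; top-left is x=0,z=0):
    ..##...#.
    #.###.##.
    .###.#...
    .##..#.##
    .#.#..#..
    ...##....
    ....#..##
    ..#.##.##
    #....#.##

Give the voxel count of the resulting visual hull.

start: 9×9×9 = 729 voxels
carve view 1 (along z, XY-mask fill 33/81): 297 voxels remain
carve view 2 (along y, XZ-mask fill 35/81): 141 voxels remain

|visual hull| = 141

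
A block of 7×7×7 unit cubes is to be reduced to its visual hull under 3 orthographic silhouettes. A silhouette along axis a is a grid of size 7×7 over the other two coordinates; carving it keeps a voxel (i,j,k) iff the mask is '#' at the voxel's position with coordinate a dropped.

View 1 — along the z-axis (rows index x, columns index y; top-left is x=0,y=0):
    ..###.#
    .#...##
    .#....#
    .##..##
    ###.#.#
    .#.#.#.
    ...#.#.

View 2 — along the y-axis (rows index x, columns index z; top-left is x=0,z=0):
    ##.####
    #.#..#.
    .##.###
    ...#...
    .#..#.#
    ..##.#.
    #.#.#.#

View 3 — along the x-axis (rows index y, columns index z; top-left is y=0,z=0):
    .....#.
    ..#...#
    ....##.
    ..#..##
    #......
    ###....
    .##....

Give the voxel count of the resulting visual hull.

25 voxels

initial block: 7^3 = 343
[1] z-view keeps 23 columns → grid now 161
[2] y-view keeps 25 columns → grid now 79
[3] x-view keeps 14 columns → grid now 25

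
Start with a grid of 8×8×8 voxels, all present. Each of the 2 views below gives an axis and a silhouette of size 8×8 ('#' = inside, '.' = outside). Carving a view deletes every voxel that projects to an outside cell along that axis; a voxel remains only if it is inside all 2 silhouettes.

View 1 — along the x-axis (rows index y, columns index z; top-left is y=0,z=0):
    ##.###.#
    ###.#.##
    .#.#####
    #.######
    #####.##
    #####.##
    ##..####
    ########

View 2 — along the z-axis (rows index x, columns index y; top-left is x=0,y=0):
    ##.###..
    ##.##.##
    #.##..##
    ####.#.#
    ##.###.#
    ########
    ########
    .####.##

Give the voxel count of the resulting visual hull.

full grid |V| = 512
[1] x-view keeps 53 columns → grid now 424
[2] z-view keeps 50 columns → grid now 333

|visual hull| = 333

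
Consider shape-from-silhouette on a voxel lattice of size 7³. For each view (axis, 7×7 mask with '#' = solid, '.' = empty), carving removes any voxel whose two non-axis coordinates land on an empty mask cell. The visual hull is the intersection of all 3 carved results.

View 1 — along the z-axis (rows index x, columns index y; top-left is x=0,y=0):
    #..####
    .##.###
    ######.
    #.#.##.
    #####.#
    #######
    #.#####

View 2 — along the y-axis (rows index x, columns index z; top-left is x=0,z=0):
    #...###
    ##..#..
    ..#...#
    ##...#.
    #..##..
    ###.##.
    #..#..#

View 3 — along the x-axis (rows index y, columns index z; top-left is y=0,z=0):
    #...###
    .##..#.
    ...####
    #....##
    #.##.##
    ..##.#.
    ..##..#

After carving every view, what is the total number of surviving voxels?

before carving: 343 voxels (7×7×7)
  1. axis=2 (XY plane), |mask|=39  ⇒  voxels=273
  2. axis=1 (XZ plane), |mask|=23  ⇒  voxels=130
  3. axis=0 (YZ plane), |mask|=25  ⇒  voxels=64

|visual hull| = 64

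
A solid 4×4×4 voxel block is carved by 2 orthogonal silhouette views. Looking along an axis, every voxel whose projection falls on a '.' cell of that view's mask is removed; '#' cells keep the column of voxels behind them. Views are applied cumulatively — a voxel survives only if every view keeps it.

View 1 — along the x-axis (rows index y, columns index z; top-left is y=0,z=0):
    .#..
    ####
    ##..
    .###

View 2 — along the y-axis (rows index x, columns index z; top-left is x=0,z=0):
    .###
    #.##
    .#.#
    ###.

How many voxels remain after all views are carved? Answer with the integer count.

initial block: 4^3 = 64
V1 x: intersect with YZ mask (10 set) -- 40 left
V2 y: intersect with XZ mask (11 set) -- 28 left

28 voxels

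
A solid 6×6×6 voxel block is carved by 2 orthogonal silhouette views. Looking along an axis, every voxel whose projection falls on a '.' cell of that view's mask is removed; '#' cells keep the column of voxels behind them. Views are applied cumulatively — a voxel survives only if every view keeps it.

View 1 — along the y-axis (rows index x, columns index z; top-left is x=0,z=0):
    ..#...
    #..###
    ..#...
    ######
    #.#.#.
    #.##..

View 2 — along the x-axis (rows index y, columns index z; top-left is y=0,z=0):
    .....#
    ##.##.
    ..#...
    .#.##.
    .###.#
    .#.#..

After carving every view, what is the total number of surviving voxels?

initial block: 6^3 = 216
carve view 1 (along y, XZ-mask fill 18/36): 108 voxels remain
carve view 2 (along x, YZ-mask fill 15/36): 40 voxels remain

voxel count = 40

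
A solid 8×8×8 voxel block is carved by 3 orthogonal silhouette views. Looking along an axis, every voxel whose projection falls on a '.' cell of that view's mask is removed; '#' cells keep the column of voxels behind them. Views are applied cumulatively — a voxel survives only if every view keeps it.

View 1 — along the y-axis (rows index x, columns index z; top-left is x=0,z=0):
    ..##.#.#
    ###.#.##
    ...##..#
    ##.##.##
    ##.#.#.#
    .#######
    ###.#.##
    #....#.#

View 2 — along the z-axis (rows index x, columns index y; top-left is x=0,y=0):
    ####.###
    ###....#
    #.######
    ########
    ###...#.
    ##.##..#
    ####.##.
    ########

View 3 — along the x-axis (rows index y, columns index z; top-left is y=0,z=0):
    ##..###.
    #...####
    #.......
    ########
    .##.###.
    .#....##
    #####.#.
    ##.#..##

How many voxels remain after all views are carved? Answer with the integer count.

remaining voxels: 137

before carving: 512 voxels (8×8×8)
  1. axis=1 (XZ plane), |mask|=40  ⇒  voxels=320
  2. axis=2 (XY plane), |mask|=49  ⇒  voxels=236
  3. axis=0 (YZ plane), |mask|=38  ⇒  voxels=137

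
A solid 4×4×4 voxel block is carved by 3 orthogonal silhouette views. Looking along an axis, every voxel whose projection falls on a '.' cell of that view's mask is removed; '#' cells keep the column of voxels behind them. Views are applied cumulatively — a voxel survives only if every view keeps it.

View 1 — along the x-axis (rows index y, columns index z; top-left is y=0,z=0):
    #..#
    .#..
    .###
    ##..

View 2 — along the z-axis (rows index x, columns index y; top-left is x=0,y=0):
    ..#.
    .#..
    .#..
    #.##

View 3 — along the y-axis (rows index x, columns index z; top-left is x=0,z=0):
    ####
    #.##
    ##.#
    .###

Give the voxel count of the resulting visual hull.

9 voxels

initial block: 4^3 = 64
  1. axis=0 (YZ plane), |mask|=8  ⇒  voxels=32
  2. axis=2 (XY plane), |mask|=6  ⇒  voxels=12
  3. axis=1 (XZ plane), |mask|=13  ⇒  voxels=9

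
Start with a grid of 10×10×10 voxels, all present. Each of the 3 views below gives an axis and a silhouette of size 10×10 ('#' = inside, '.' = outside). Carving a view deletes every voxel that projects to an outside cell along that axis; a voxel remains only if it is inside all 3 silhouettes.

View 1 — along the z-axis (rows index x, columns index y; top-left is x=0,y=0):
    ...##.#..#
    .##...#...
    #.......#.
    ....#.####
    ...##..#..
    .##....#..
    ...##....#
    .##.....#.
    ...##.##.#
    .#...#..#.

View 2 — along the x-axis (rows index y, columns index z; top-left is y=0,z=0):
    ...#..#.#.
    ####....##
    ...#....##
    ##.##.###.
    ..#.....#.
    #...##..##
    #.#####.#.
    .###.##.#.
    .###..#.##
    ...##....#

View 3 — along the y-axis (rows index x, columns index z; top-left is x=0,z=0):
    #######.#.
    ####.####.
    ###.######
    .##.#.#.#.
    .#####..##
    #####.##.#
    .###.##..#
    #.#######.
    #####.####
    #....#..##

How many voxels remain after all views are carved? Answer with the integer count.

full grid |V| = 1000
V1 z: intersect with XY mask (34 set) -- 340 left
V2 x: intersect with YZ mask (48 set) -- 167 left
V3 y: intersect with XZ mask (72 set) -- 122 left

voxel count = 122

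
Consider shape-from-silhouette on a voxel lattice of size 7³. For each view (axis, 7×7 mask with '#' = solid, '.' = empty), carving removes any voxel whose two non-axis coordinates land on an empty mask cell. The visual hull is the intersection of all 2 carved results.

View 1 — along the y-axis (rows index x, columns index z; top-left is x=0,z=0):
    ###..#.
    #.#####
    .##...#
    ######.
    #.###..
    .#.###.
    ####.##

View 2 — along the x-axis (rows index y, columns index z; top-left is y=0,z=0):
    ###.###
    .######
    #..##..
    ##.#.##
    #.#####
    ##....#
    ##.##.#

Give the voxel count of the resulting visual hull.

before carving: 343 voxels (7×7×7)
after view 1 [y-axis, 33 of 49 cells solid] → remaining = 231
after view 2 [x-axis, 34 of 49 cells solid] → remaining = 156

remaining voxels: 156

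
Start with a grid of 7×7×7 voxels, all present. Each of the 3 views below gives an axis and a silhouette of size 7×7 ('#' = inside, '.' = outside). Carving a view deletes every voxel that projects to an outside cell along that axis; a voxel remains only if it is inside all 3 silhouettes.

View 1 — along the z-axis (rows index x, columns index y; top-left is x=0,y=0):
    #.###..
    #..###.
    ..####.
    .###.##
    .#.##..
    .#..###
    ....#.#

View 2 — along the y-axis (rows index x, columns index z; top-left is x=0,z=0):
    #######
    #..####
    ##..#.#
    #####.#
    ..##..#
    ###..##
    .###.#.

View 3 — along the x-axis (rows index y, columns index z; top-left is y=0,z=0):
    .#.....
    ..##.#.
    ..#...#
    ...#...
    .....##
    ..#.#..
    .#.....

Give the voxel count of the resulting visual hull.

|visual hull| = 33

initial block: 7^3 = 343
after view 1 [z-axis, 26 of 49 cells solid] → remaining = 182
after view 2 [y-axis, 34 of 49 cells solid] → remaining = 131
after view 3 [x-axis, 12 of 49 cells solid] → remaining = 33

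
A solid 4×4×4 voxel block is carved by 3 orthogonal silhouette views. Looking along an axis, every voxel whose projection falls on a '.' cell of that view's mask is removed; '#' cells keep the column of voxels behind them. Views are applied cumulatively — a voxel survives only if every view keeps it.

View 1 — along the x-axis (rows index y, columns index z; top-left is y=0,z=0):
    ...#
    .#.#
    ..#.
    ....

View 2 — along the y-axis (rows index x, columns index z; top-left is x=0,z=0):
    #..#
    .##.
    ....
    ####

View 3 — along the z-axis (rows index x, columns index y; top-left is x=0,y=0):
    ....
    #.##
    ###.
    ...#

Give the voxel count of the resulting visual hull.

remaining voxels: 1

start: 4×4×4 = 64 voxels
carve view 1 (along x, YZ-mask fill 4/16): 16 voxels remain
carve view 2 (along y, XZ-mask fill 8/16): 8 voxels remain
carve view 3 (along z, XY-mask fill 7/16): 1 voxels remain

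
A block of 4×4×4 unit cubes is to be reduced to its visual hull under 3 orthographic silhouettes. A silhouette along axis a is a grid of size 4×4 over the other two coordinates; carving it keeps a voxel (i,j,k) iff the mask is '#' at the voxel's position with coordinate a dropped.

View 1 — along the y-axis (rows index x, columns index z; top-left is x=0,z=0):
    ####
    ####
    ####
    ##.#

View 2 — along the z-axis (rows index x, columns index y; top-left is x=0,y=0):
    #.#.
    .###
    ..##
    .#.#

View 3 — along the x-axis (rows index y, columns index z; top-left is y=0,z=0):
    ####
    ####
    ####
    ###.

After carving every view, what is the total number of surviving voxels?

remaining voxels: 31

start: 4×4×4 = 64 voxels
V1 y: intersect with XZ mask (15 set) -- 60 left
V2 z: intersect with XY mask (9 set) -- 34 left
V3 x: intersect with YZ mask (15 set) -- 31 left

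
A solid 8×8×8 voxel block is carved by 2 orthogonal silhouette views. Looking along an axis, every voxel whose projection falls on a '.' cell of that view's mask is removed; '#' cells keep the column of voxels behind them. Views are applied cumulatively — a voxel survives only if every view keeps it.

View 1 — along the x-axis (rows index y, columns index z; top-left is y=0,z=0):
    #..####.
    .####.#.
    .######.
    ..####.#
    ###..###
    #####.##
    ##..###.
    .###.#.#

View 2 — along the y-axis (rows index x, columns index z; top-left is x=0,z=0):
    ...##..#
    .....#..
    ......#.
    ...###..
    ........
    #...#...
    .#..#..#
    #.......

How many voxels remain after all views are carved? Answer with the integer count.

|visual hull| = 76

initial block: 8^3 = 512
step 1: project along x, AND mask (44/64) → |grid| = 352
step 2: project along y, AND mask (14/64) → |grid| = 76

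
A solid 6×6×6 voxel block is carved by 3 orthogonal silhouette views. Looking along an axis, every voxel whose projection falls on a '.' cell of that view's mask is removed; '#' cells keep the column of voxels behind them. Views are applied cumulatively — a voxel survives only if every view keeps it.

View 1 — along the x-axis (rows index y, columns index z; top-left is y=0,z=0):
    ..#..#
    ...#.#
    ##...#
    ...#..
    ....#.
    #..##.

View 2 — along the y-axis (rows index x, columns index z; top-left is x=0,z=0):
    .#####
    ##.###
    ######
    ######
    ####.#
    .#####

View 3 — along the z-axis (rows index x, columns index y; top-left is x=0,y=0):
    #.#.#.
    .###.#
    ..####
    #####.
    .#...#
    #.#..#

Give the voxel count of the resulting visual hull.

remaining voxels: 41

start: 6×6×6 = 216 voxels
V1 x: intersect with YZ mask (12 set) -- 72 left
V2 y: intersect with XZ mask (32 set) -- 65 left
V3 z: intersect with XY mask (21 set) -- 41 left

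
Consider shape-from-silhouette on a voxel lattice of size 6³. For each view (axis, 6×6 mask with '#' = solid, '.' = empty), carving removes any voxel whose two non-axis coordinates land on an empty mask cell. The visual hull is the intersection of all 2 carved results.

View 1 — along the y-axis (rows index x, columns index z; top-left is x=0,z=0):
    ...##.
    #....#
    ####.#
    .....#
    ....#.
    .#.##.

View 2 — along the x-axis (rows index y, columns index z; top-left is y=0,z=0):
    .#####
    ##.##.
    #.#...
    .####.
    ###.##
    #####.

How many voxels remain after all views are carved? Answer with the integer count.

start: 6×6×6 = 216 voxels
after view 1 [y-axis, 14 of 36 cells solid] → remaining = 84
after view 2 [x-axis, 25 of 36 cells solid] → remaining = 56

|visual hull| = 56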